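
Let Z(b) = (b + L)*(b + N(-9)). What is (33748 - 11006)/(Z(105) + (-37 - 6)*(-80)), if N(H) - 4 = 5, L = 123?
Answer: 11371/14716 ≈ 0.77270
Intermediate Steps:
N(H) = 9 (N(H) = 4 + 5 = 9)
Z(b) = (9 + b)*(123 + b) (Z(b) = (b + 123)*(b + 9) = (123 + b)*(9 + b) = (9 + b)*(123 + b))
(33748 - 11006)/(Z(105) + (-37 - 6)*(-80)) = (33748 - 11006)/((1107 + 105² + 132*105) + (-37 - 6)*(-80)) = 22742/((1107 + 11025 + 13860) - 43*(-80)) = 22742/(25992 + 3440) = 22742/29432 = 22742*(1/29432) = 11371/14716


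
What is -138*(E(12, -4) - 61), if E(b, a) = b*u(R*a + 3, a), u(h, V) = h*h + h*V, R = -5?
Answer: -715254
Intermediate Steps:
u(h, V) = h² + V*h
E(b, a) = b*(3 - 5*a)*(3 - 4*a) (E(b, a) = b*((-5*a + 3)*(a + (-5*a + 3))) = b*((3 - 5*a)*(a + (3 - 5*a))) = b*((3 - 5*a)*(3 - 4*a)) = b*(3 - 5*a)*(3 - 4*a))
-138*(E(12, -4) - 61) = -138*(12*(-3 + 4*(-4))*(-3 + 5*(-4)) - 61) = -138*(12*(-3 - 16)*(-3 - 20) - 61) = -138*(12*(-19)*(-23) - 61) = -138*(5244 - 61) = -138*5183 = -715254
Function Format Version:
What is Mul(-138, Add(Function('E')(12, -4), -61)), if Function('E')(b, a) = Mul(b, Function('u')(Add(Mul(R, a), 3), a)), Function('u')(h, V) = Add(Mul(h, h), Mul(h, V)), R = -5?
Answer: -715254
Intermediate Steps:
Function('u')(h, V) = Add(Pow(h, 2), Mul(V, h))
Function('E')(b, a) = Mul(b, Add(3, Mul(-5, a)), Add(3, Mul(-4, a))) (Function('E')(b, a) = Mul(b, Mul(Add(Mul(-5, a), 3), Add(a, Add(Mul(-5, a), 3)))) = Mul(b, Mul(Add(3, Mul(-5, a)), Add(a, Add(3, Mul(-5, a))))) = Mul(b, Mul(Add(3, Mul(-5, a)), Add(3, Mul(-4, a)))) = Mul(b, Add(3, Mul(-5, a)), Add(3, Mul(-4, a))))
Mul(-138, Add(Function('E')(12, -4), -61)) = Mul(-138, Add(Mul(12, Add(-3, Mul(4, -4)), Add(-3, Mul(5, -4))), -61)) = Mul(-138, Add(Mul(12, Add(-3, -16), Add(-3, -20)), -61)) = Mul(-138, Add(Mul(12, -19, -23), -61)) = Mul(-138, Add(5244, -61)) = Mul(-138, 5183) = -715254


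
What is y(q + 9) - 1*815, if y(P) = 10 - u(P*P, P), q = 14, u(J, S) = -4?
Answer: -801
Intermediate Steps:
y(P) = 14 (y(P) = 10 - 1*(-4) = 10 + 4 = 14)
y(q + 9) - 1*815 = 14 - 1*815 = 14 - 815 = -801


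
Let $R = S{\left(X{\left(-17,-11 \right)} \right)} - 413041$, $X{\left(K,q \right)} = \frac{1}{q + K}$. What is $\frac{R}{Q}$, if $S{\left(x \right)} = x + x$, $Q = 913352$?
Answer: $- \frac{5782575}{12786928} \approx -0.45223$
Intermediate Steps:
$X{\left(K,q \right)} = \frac{1}{K + q}$
$S{\left(x \right)} = 2 x$
$R = - \frac{5782575}{14}$ ($R = \frac{2}{-17 - 11} - 413041 = \frac{2}{-28} - 413041 = 2 \left(- \frac{1}{28}\right) - 413041 = - \frac{1}{14} - 413041 = - \frac{5782575}{14} \approx -4.1304 \cdot 10^{5}$)
$\frac{R}{Q} = - \frac{5782575}{14 \cdot 913352} = \left(- \frac{5782575}{14}\right) \frac{1}{913352} = - \frac{5782575}{12786928}$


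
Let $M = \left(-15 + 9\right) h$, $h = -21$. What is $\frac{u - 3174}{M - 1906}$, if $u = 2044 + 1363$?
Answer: $- \frac{233}{1780} \approx -0.1309$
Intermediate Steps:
$u = 3407$
$M = 126$ ($M = \left(-15 + 9\right) \left(-21\right) = \left(-6\right) \left(-21\right) = 126$)
$\frac{u - 3174}{M - 1906} = \frac{3407 - 3174}{126 - 1906} = \frac{233}{-1780} = 233 \left(- \frac{1}{1780}\right) = - \frac{233}{1780}$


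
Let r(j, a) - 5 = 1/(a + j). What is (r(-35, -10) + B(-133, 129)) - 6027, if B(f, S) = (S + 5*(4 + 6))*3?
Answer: -246826/45 ≈ -5485.0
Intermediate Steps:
r(j, a) = 5 + 1/(a + j)
B(f, S) = 150 + 3*S (B(f, S) = (S + 5*10)*3 = (S + 50)*3 = (50 + S)*3 = 150 + 3*S)
(r(-35, -10) + B(-133, 129)) - 6027 = ((1 + 5*(-10) + 5*(-35))/(-10 - 35) + (150 + 3*129)) - 6027 = ((1 - 50 - 175)/(-45) + (150 + 387)) - 6027 = (-1/45*(-224) + 537) - 6027 = (224/45 + 537) - 6027 = 24389/45 - 6027 = -246826/45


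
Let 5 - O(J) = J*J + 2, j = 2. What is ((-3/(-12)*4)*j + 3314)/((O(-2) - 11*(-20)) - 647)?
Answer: -829/107 ≈ -7.7477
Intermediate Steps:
O(J) = 3 - J² (O(J) = 5 - (J*J + 2) = 5 - (J² + 2) = 5 - (2 + J²) = 5 + (-2 - J²) = 3 - J²)
((-3/(-12)*4)*j + 3314)/((O(-2) - 11*(-20)) - 647) = ((-3/(-12)*4)*2 + 3314)/(((3 - 1*(-2)²) - 11*(-20)) - 647) = ((-3*(-1/12)*4)*2 + 3314)/(((3 - 1*4) + 220) - 647) = (((¼)*4)*2 + 3314)/(((3 - 4) + 220) - 647) = (1*2 + 3314)/((-1 + 220) - 647) = (2 + 3314)/(219 - 647) = 3316/(-428) = 3316*(-1/428) = -829/107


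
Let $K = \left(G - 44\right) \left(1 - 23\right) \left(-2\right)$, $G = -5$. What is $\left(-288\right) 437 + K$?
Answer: $-128012$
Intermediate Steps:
$K = -2156$ ($K = \left(-5 - 44\right) \left(1 - 23\right) \left(-2\right) = \left(-49\right) \left(-22\right) \left(-2\right) = 1078 \left(-2\right) = -2156$)
$\left(-288\right) 437 + K = \left(-288\right) 437 - 2156 = -125856 - 2156 = -128012$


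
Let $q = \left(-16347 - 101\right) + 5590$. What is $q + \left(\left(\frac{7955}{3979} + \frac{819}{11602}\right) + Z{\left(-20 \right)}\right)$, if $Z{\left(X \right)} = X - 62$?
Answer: $- \frac{504942523809}{46164358} \approx -10938.0$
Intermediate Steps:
$Z{\left(X \right)} = -62 + X$
$q = -10858$ ($q = -16448 + 5590 = -10858$)
$q + \left(\left(\frac{7955}{3979} + \frac{819}{11602}\right) + Z{\left(-20 \right)}\right) = -10858 + \left(\left(\frac{7955}{3979} + \frac{819}{11602}\right) - 82\right) = -10858 + \left(\frac{95552711}{46164358} - 82\right) = -10858 - \frac{3689924645}{46164358} = - \frac{504942523809}{46164358}$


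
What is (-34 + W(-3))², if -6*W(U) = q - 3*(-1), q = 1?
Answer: 10816/9 ≈ 1201.8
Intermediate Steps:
W(U) = -⅔ (W(U) = -(1 - 3*(-1))/6 = -(1 + 3)/6 = -⅙*4 = -⅔)
(-34 + W(-3))² = (-34 - ⅔)² = (-104/3)² = 10816/9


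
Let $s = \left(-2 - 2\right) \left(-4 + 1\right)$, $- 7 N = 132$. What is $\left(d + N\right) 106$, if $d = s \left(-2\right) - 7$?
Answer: $- \frac{36994}{7} \approx -5284.9$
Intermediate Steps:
$N = - \frac{132}{7}$ ($N = \left(- \frac{1}{7}\right) 132 = - \frac{132}{7} \approx -18.857$)
$s = 12$ ($s = \left(-4\right) \left(-3\right) = 12$)
$d = -31$ ($d = 12 \left(-2\right) - 7 = -24 - 7 = -31$)
$\left(d + N\right) 106 = \left(-31 - \frac{132}{7}\right) 106 = \left(- \frac{349}{7}\right) 106 = - \frac{36994}{7}$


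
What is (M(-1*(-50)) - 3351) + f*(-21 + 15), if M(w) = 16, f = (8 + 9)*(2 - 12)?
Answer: -2315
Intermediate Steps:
f = -170 (f = 17*(-10) = -170)
(M(-1*(-50)) - 3351) + f*(-21 + 15) = (16 - 3351) - 170*(-21 + 15) = -3335 - 170*(-6) = -3335 + 1020 = -2315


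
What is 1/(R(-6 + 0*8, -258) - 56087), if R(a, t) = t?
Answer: -1/56345 ≈ -1.7748e-5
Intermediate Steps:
1/(R(-6 + 0*8, -258) - 56087) = 1/(-258 - 56087) = 1/(-56345) = -1/56345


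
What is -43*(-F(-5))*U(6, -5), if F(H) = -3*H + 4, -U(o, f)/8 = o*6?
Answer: -235296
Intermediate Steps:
U(o, f) = -48*o (U(o, f) = -8*o*6 = -48*o)
F(H) = 4 - 3*H
-43*(-F(-5))*U(6, -5) = -43*(-(4 - 3*(-5)))*(-48*6) = -43*(-(4 + 15))*(-288) = -43*(-1*19)*(-288) = -(-817)*(-288) = -43*5472 = -235296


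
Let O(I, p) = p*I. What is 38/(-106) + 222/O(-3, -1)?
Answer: 3903/53 ≈ 73.641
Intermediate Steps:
O(I, p) = I*p
38/(-106) + 222/O(-3, -1) = 38/(-106) + 222/((-3*(-1))) = 38*(-1/106) + 222/3 = -19/53 + 222*(⅓) = -19/53 + 74 = 3903/53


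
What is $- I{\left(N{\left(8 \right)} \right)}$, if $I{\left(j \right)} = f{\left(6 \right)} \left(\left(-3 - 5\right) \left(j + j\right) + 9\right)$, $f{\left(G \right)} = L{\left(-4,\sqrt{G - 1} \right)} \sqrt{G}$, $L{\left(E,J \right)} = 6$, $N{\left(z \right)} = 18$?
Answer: $1674 \sqrt{6} \approx 4100.4$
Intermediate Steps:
$f{\left(G \right)} = 6 \sqrt{G}$
$I{\left(j \right)} = 6 \sqrt{6} \left(9 - 16 j\right)$ ($I{\left(j \right)} = 6 \sqrt{6} \left(\left(-3 - 5\right) \left(j + j\right) + 9\right) = 6 \sqrt{6} \left(- 8 \cdot 2 j + 9\right) = 6 \sqrt{6} \left(- 16 j + 9\right) = 6 \sqrt{6} \left(9 - 16 j\right)$)
$- I{\left(N{\left(8 \right)} \right)} = - \sqrt{6} \left(54 - 1728\right) = - \sqrt{6} \left(-1674\right) = - \left(-1674\right) \sqrt{6} = 1674 \sqrt{6}$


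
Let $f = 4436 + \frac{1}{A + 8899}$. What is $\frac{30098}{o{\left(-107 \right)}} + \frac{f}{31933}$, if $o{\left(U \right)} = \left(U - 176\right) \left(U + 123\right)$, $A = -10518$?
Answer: $- \frac{761766398711}{117047729128} \approx -6.5082$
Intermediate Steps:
$f = \frac{7181883}{1619}$ ($f = 4436 + \frac{1}{-10518 + 8899} = 4436 + \frac{1}{-1619} = 4436 - \frac{1}{1619} = \frac{7181883}{1619} \approx 4436.0$)
$o{\left(U \right)} = \left(-176 + U\right) \left(123 + U\right)$
$\frac{30098}{o{\left(-107 \right)}} + \frac{f}{31933} = \frac{30098}{-21648 + \left(-107\right)^{2} - -5671} + \frac{7181883}{1619 \cdot 31933} = \frac{30098}{-21648 + 11449 + 5671} + \frac{7181883}{1619} \cdot \frac{1}{31933} = \frac{30098}{-4528} + \frac{7181883}{51699527} = 30098 \left(- \frac{1}{4528}\right) + \frac{7181883}{51699527} = - \frac{15049}{2264} + \frac{7181883}{51699527} = - \frac{761766398711}{117047729128}$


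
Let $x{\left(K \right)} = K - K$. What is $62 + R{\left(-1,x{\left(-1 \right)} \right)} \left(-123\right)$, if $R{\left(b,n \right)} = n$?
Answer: $62$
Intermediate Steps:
$x{\left(K \right)} = 0$
$62 + R{\left(-1,x{\left(-1 \right)} \right)} \left(-123\right) = 62 + 0 \left(-123\right) = 62 + 0 = 62$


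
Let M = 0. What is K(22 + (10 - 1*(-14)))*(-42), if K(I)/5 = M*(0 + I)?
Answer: 0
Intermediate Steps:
K(I) = 0 (K(I) = 5*(0*(0 + I)) = 5*(0*I) = 5*0 = 0)
K(22 + (10 - 1*(-14)))*(-42) = 0*(-42) = 0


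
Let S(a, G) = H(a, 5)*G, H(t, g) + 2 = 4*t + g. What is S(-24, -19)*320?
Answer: 565440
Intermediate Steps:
H(t, g) = -2 + g + 4*t (H(t, g) = -2 + (4*t + g) = -2 + (g + 4*t) = -2 + g + 4*t)
S(a, G) = G*(3 + 4*a) (S(a, G) = (-2 + 5 + 4*a)*G = (3 + 4*a)*G = G*(3 + 4*a))
S(-24, -19)*320 = -19*(3 + 4*(-24))*320 = -19*(3 - 96)*320 = -19*(-93)*320 = 1767*320 = 565440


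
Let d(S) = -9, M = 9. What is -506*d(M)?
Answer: 4554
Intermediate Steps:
-506*d(M) = -506*(-9) = 4554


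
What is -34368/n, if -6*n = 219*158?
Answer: 34368/5767 ≈ 5.9594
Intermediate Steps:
n = -5767 (n = -73*158/2 = -⅙*34602 = -5767)
-34368/n = -34368/(-5767) = -34368*(-1/5767) = 34368/5767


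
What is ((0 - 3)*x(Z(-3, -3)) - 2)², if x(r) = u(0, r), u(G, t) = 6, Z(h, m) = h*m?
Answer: 400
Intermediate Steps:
x(r) = 6
((0 - 3)*x(Z(-3, -3)) - 2)² = ((0 - 3)*6 - 2)² = (-3*6 - 2)² = (-18 - 2)² = (-20)² = 400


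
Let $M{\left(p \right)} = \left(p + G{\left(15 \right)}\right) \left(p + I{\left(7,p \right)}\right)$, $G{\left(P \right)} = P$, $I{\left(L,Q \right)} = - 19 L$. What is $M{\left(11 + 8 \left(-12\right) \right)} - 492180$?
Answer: $-476920$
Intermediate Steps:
$M{\left(p \right)} = \left(-133 + p\right) \left(15 + p\right)$ ($M{\left(p \right)} = \left(p + 15\right) \left(p - 133\right) = \left(15 + p\right) \left(p - 133\right) = \left(15 + p\right) \left(-133 + p\right) = \left(-133 + p\right) \left(15 + p\right)$)
$M{\left(11 + 8 \left(-12\right) \right)} - 492180 = \left(-1995 + \left(11 + 8 \left(-12\right)\right)^{2} - 118 \left(11 + 8 \left(-12\right)\right)\right) - 492180 = \left(-1995 + \left(11 - 96\right)^{2} - 118 \left(11 - 96\right)\right) - 492180 = \left(-1995 + \left(-85\right)^{2} - -10030\right) - 492180 = \left(-1995 + 7225 + 10030\right) - 492180 = 15260 - 492180 = -476920$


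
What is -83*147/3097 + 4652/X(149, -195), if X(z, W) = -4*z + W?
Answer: -24058235/2449727 ≈ -9.8208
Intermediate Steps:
X(z, W) = W - 4*z
-83*147/3097 + 4652/X(149, -195) = -83*147/3097 + 4652/(-195 - 4*149) = -12201*1/3097 + 4652/(-195 - 596) = -12201/3097 + 4652/(-791) = -12201/3097 + 4652*(-1/791) = -12201/3097 - 4652/791 = -24058235/2449727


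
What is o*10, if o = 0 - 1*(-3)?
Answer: 30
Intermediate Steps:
o = 3 (o = 0 + 3 = 3)
o*10 = 3*10 = 30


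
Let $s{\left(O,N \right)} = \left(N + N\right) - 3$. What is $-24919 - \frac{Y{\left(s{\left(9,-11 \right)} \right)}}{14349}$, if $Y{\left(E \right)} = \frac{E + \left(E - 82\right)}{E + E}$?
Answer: $- \frac{2979689447}{119575} \approx -24919.0$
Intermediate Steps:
$s{\left(O,N \right)} = -3 + 2 N$ ($s{\left(O,N \right)} = 2 N - 3 = -3 + 2 N$)
$Y{\left(E \right)} = \frac{-82 + 2 E}{2 E}$ ($Y{\left(E \right)} = \frac{E + \left(-82 + E\right)}{2 E} = \left(-82 + 2 E\right) \frac{1}{2 E} = \frac{-82 + 2 E}{2 E}$)
$-24919 - \frac{Y{\left(s{\left(9,-11 \right)} \right)}}{14349} = -24919 - \frac{\frac{1}{-3 + 2 \left(-11\right)} \left(-41 + \left(-3 + 2 \left(-11\right)\right)\right)}{14349} = -24919 - \frac{-41 - 25}{-3 - 22} \cdot \frac{1}{14349} = -24919 - \frac{-41 - 25}{-25} \cdot \frac{1}{14349} = -24919 - \left(- \frac{1}{25}\right) \left(-66\right) \frac{1}{14349} = -24919 - \frac{66}{25} \cdot \frac{1}{14349} = -24919 - \frac{22}{119575} = - \frac{2979689447}{119575}$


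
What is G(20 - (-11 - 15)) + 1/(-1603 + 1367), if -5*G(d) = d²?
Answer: -499381/1180 ≈ -423.20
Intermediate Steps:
G(d) = -d²/5
G(20 - (-11 - 15)) + 1/(-1603 + 1367) = -(20 - (-11 - 15))²/5 + 1/(-1603 + 1367) = -(20 - 1*(-26))²/5 + 1/(-236) = -(20 + 26)²/5 - 1/236 = -⅕*46² - 1/236 = -⅕*2116 - 1/236 = -2116/5 - 1/236 = -499381/1180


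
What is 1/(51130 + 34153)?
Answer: 1/85283 ≈ 1.1726e-5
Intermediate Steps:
1/(51130 + 34153) = 1/85283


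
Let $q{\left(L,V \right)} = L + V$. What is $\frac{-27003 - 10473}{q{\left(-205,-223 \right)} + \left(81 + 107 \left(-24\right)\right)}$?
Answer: $\frac{37476}{2915} \approx 12.856$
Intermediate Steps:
$\frac{-27003 - 10473}{q{\left(-205,-223 \right)} + \left(81 + 107 \left(-24\right)\right)} = \frac{-27003 - 10473}{\left(-205 - 223\right) + \left(81 + 107 \left(-24\right)\right)} = - \frac{37476}{-428 + \left(81 - 2568\right)} = - \frac{37476}{-428 - 2487} = - \frac{37476}{-2915} = \left(-37476\right) \left(- \frac{1}{2915}\right) = \frac{37476}{2915}$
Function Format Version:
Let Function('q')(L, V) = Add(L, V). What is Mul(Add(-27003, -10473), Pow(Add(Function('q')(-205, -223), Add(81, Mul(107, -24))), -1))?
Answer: Rational(37476, 2915) ≈ 12.856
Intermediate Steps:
Mul(Add(-27003, -10473), Pow(Add(Function('q')(-205, -223), Add(81, Mul(107, -24))), -1)) = Mul(Add(-27003, -10473), Pow(Add(Add(-205, -223), Add(81, Mul(107, -24))), -1)) = Mul(-37476, Pow(Add(-428, Add(81, -2568)), -1)) = Mul(-37476, Pow(Add(-428, -2487), -1)) = Mul(-37476, Pow(-2915, -1)) = Mul(-37476, Rational(-1, 2915)) = Rational(37476, 2915)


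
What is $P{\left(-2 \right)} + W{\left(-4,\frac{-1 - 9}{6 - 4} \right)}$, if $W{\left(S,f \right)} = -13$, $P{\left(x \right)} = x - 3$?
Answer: $-18$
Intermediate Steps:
$P{\left(x \right)} = -3 + x$
$P{\left(-2 \right)} + W{\left(-4,\frac{-1 - 9}{6 - 4} \right)} = \left(-3 - 2\right) - 13 = -5 - 13 = -18$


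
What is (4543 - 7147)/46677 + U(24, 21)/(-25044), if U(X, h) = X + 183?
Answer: -8319635/129886532 ≈ -0.064053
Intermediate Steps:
U(X, h) = 183 + X
(4543 - 7147)/46677 + U(24, 21)/(-25044) = (4543 - 7147)/46677 + (183 + 24)/(-25044) = -2604*1/46677 + 207*(-1/25044) = -868/15559 - 69/8348 = -8319635/129886532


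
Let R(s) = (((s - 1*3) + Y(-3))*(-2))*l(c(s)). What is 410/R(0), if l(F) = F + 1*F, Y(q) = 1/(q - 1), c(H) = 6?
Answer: 205/39 ≈ 5.2564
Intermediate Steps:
Y(q) = 1/(-1 + q)
l(F) = 2*F (l(F) = F + F = 2*F)
R(s) = 78 - 24*s (R(s) = (((s - 1*3) + 1/(-1 - 3))*(-2))*(2*6) = (((s - 3) + 1/(-4))*(-2))*12 = (((-3 + s) - ¼)*(-2))*12 = ((-13/4 + s)*(-2))*12 = (13/2 - 2*s)*12 = 78 - 24*s)
410/R(0) = 410/(78 - 24*0) = 410/(78 + 0) = 410/78 = 410*(1/78) = 205/39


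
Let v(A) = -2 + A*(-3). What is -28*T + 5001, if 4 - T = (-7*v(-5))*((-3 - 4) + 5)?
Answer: 9985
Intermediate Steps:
v(A) = -2 - 3*A
T = -178 (T = 4 - (-7*(-2 - 3*(-5)))*((-3 - 4) + 5) = 4 - (-7*(-2 + 15))*(-7 + 5) = 4 - (-7*13)*(-2) = 4 - (-91)*(-2) = 4 - 1*182 = 4 - 182 = -178)
-28*T + 5001 = -28*(-178) + 5001 = 4984 + 5001 = 9985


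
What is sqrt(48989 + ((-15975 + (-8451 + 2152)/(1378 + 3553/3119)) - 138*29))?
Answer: sqrt(536730425314997865)/4301535 ≈ 170.32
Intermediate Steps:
sqrt(48989 + ((-15975 + (-8451 + 2152)/(1378 + 3553/3119)) - 138*29)) = sqrt(48989 + ((-15975 - 6299/(1378 + 3553*(1/3119))) - 4002)) = sqrt(48989 + ((-15975 - 6299/(1378 + 3553/3119)) - 4002)) = sqrt(48989 + ((-15975 - 6299/4301535/3119) - 4002)) = sqrt(48989 + ((-15975 - 6299*3119/4301535) - 4002)) = sqrt(48989 + ((-15975 - 19646581/4301535) - 4002)) = sqrt(48989 + (-68736668206/4301535 - 4002)) = sqrt(48989 - 85951411276/4301535) = sqrt(124776486839/4301535) = sqrt(536730425314997865)/4301535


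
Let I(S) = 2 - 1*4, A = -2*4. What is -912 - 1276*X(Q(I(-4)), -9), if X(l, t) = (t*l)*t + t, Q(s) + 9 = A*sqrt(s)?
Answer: 940776 + 826848*I*sqrt(2) ≈ 9.4078e+5 + 1.1693e+6*I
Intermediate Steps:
A = -8
I(S) = -2 (I(S) = 2 - 4 = -2)
Q(s) = -9 - 8*sqrt(s)
X(l, t) = t + l*t**2 (X(l, t) = (l*t)*t + t = l*t**2 + t = t + l*t**2)
-912 - 1276*X(Q(I(-4)), -9) = -912 - (-11484)*(1 + (-9 - 8*I*sqrt(2))*(-9)) = -912 - (-11484)*(1 + (81 + 72*I*sqrt(2))) = -912 - (-11484)*(82 + 72*I*sqrt(2)) = -912 - 1276*(-738 - 648*I*sqrt(2)) = -912 + (941688 + 826848*I*sqrt(2)) = 940776 + 826848*I*sqrt(2)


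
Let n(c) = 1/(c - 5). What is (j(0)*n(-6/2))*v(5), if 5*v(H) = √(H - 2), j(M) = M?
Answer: 0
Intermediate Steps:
v(H) = √(-2 + H)/5 (v(H) = √(H - 2)/5 = √(-2 + H)/5)
n(c) = 1/(-5 + c)
(j(0)*n(-6/2))*v(5) = (0/(-5 - 6/2))*(√(-2 + 5)/5) = (0/(-5 - 6*½))*(√3/5) = (0/(-5 - 3))*(√3/5) = (0/(-8))*(√3/5) = (0*(-⅛))*(√3/5) = 0*(√3/5) = 0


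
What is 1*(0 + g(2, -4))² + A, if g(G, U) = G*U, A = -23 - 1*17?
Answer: 24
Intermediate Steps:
A = -40 (A = -23 - 17 = -40)
1*(0 + g(2, -4))² + A = 1*(0 + 2*(-4))² - 40 = 1*(0 - 8)² - 40 = 1*(-8)² - 40 = 1*64 - 40 = 64 - 40 = 24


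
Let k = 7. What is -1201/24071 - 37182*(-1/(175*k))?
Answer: 893536697/29486975 ≈ 30.303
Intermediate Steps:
-1201/24071 - 37182*(-1/(175*k)) = -1201/24071 - 37182/(7*(-175)) = -1201*1/24071 - 37182/(-1225) = -1201/24071 - 37182*(-1/1225) = -1201/24071 + 37182/1225 = 893536697/29486975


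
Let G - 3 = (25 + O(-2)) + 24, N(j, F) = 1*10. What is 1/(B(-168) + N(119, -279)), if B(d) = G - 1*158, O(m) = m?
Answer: -1/98 ≈ -0.010204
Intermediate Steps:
N(j, F) = 10
G = 50 (G = 3 + ((25 - 2) + 24) = 3 + (23 + 24) = 3 + 47 = 50)
B(d) = -108 (B(d) = 50 - 1*158 = 50 - 158 = -108)
1/(B(-168) + N(119, -279)) = 1/(-108 + 10) = 1/(-98) = -1/98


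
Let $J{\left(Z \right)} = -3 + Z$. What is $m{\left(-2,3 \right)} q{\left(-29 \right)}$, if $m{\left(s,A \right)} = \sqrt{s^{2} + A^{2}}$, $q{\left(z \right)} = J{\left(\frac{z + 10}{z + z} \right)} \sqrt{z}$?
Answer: $- \frac{155 i \sqrt{377}}{58} \approx - 51.889 i$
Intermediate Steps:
$q{\left(z \right)} = \sqrt{z} \left(-3 + \frac{10 + z}{2 z}\right)$ ($q{\left(z \right)} = \left(-3 + \frac{z + 10}{z + z}\right) \sqrt{z} = \left(-3 + \frac{10 + z}{2 z}\right) \sqrt{z} = \sqrt{z} \left(-3 + \frac{10 + z}{2 z}\right)$)
$m{\left(s,A \right)} = \sqrt{A^{2} + s^{2}}$
$m{\left(-2,3 \right)} q{\left(-29 \right)} = \sqrt{3^{2} + \left(-2\right)^{2}} \frac{5 \left(2 - -29\right)}{2 i \sqrt{29}} = \sqrt{9 + 4} \frac{5 \left(- \frac{i \sqrt{29}}{29}\right) \left(2 + 29\right)}{2} = \sqrt{13} \cdot \frac{5}{2} \left(- \frac{i \sqrt{29}}{29}\right) 31 = \sqrt{13} \left(- \frac{155 i \sqrt{29}}{58}\right) = - \frac{155 i \sqrt{377}}{58}$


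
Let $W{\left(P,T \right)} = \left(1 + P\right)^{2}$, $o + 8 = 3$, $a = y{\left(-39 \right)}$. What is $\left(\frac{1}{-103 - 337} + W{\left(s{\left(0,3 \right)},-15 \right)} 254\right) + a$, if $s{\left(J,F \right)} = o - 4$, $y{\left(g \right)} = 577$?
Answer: $\frac{7406519}{440} \approx 16833.0$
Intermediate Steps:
$a = 577$
$o = -5$ ($o = -8 + 3 = -5$)
$s{\left(J,F \right)} = -9$ ($s{\left(J,F \right)} = -5 - 4 = -9$)
$\left(\frac{1}{-103 - 337} + W{\left(s{\left(0,3 \right)},-15 \right)} 254\right) + a = \left(\frac{1}{-103 - 337} + \left(1 - 9\right)^{2} \cdot 254\right) + 577 = \left(\frac{1}{-440} + \left(-8\right)^{2} \cdot 254\right) + 577 = \left(- \frac{1}{440} + 64 \cdot 254\right) + 577 = \left(- \frac{1}{440} + 16256\right) + 577 = \frac{7152639}{440} + 577 = \frac{7406519}{440}$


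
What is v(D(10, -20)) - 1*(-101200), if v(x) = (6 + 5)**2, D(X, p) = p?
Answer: 101321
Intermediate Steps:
v(x) = 121 (v(x) = 11**2 = 121)
v(D(10, -20)) - 1*(-101200) = 121 - 1*(-101200) = 121 + 101200 = 101321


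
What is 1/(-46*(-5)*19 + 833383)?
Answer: 1/837753 ≈ 1.1937e-6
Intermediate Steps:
1/(-46*(-5)*19 + 833383) = 1/(230*19 + 833383) = 1/(4370 + 833383) = 1/837753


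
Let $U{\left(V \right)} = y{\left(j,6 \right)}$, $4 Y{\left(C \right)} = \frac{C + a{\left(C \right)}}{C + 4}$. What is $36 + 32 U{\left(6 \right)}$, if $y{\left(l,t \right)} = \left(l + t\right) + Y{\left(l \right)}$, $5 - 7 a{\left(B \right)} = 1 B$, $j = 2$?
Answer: $\frac{6200}{21} \approx 295.24$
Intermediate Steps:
$a{\left(B \right)} = \frac{5}{7} - \frac{B}{7}$ ($a{\left(B \right)} = \frac{5}{7} - \frac{1 B}{7} = \frac{5}{7} - \frac{B}{7}$)
$Y{\left(C \right)} = \frac{\frac{5}{7} + \frac{6 C}{7}}{4 \left(4 + C\right)}$ ($Y{\left(C \right)} = \frac{\left(C - \left(- \frac{5}{7} + \frac{C}{7}\right)\right) \frac{1}{C + 4}}{4} = \frac{\left(\frac{5}{7} + \frac{6 C}{7}\right) \frac{1}{4 + C}}{4} = \frac{\frac{1}{4 + C} \left(\frac{5}{7} + \frac{6 C}{7}\right)}{4} = \frac{\frac{5}{7} + \frac{6 C}{7}}{4 \left(4 + C\right)}$)
$y{\left(l,t \right)} = l + t + \frac{5 + 6 l}{28 \left(4 + l\right)}$ ($y{\left(l,t \right)} = \left(l + t\right) + \frac{5 + 6 l}{28 \left(4 + l\right)} = l + t + \frac{5 + 6 l}{28 \left(4 + l\right)}$)
$U{\left(V \right)} = \frac{1361}{168}$ ($U{\left(V \right)} = \frac{5 + 6 \cdot 2 + 28 \left(4 + 2\right) \left(2 + 6\right)}{28 \left(4 + 2\right)} = \frac{5 + 12 + 28 \cdot 6 \cdot 8}{28 \cdot 6} = \frac{1}{28} \cdot \frac{1}{6} \left(5 + 12 + 1344\right) = \frac{1}{28} \cdot \frac{1}{6} \cdot 1361 = \frac{1361}{168}$)
$36 + 32 U{\left(6 \right)} = 36 + 32 \cdot \frac{1361}{168} = 36 + \frac{5444}{21} = \frac{6200}{21}$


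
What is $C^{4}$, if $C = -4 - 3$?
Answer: $2401$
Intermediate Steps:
$C = -7$ ($C = -4 - 3 = -7$)
$C^{4} = \left(-7\right)^{4} = 2401$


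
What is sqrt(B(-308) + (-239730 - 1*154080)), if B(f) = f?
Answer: I*sqrt(394118) ≈ 627.79*I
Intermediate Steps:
sqrt(B(-308) + (-239730 - 1*154080)) = sqrt(-308 + (-239730 - 1*154080)) = sqrt(-308 + (-239730 - 154080)) = sqrt(-308 - 393810) = sqrt(-394118) = I*sqrt(394118)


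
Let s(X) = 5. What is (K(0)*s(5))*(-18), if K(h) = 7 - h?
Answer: -630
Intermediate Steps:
(K(0)*s(5))*(-18) = ((7 - 1*0)*5)*(-18) = ((7 + 0)*5)*(-18) = (7*5)*(-18) = 35*(-18) = -630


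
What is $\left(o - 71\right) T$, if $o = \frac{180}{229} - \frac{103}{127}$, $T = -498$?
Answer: $\frac{1028678760}{29083} \approx 35370.0$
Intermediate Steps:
$o = - \frac{727}{29083}$ ($o = 180 \cdot \frac{1}{229} - \frac{103}{127} = \frac{180}{229} - \frac{103}{127} = - \frac{727}{29083} \approx -0.024997$)
$\left(o - 71\right) T = \left(- \frac{727}{29083} - 71\right) \left(-498\right) = \left(- \frac{2065620}{29083}\right) \left(-498\right) = \frac{1028678760}{29083}$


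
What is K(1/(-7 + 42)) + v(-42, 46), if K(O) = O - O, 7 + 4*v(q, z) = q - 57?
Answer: -53/2 ≈ -26.500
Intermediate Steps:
v(q, z) = -16 + q/4 (v(q, z) = -7/4 + (q - 57)/4 = -7/4 + (-57 + q)/4 = -7/4 + (-57/4 + q/4) = -16 + q/4)
K(O) = 0
K(1/(-7 + 42)) + v(-42, 46) = 0 + (-16 + (¼)*(-42)) = 0 + (-16 - 21/2) = 0 - 53/2 = -53/2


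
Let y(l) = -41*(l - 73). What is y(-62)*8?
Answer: 44280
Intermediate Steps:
y(l) = 2993 - 41*l (y(l) = -41*(-73 + l) = 2993 - 41*l)
y(-62)*8 = (2993 - 41*(-62))*8 = (2993 + 2542)*8 = 5535*8 = 44280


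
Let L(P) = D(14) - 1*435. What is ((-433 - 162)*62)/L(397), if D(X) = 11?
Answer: 18445/212 ≈ 87.005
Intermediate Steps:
L(P) = -424 (L(P) = 11 - 1*435 = 11 - 435 = -424)
((-433 - 162)*62)/L(397) = ((-433 - 162)*62)/(-424) = -595*62*(-1/424) = -36890*(-1/424) = 18445/212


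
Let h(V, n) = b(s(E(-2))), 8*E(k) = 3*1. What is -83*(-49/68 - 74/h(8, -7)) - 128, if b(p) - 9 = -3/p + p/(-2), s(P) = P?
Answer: 6622215/884 ≈ 7491.2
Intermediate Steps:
E(k) = 3/8 (E(k) = (3*1)/8 = (⅛)*3 = 3/8)
b(p) = 9 - 3/p - p/2 (b(p) = 9 + (-3/p + p/(-2)) = 9 + (-3/p + p*(-½)) = 9 + (-3/p - p/2) = 9 - 3/p - p/2)
h(V, n) = 13/16 (h(V, n) = 9 - 3/3/8 - ½*3/8 = 9 - 3*8/3 - 3/16 = 9 - 8 - 3/16 = 13/16)
-83*(-49/68 - 74/h(8, -7)) - 128 = -83*(-49/68 - 74/13/16) - 128 = -83*(-49*1/68 - 74*16/13) - 128 = -83*(-49/68 - 1184/13) - 128 = -83*(-81149/884) - 128 = 6735367/884 - 128 = 6622215/884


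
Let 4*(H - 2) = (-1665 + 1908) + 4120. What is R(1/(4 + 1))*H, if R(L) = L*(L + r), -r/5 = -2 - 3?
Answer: 275373/50 ≈ 5507.5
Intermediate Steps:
r = 25 (r = -5*(-2 - 3) = -5*(-5) = 25)
H = 4371/4 (H = 2 + ((-1665 + 1908) + 4120)/4 = 2 + (243 + 4120)/4 = 2 + (¼)*4363 = 2 + 4363/4 = 4371/4 ≈ 1092.8)
R(L) = L*(25 + L) (R(L) = L*(L + 25) = L*(25 + L))
R(1/(4 + 1))*H = ((25 + 1/(4 + 1))/(4 + 1))*(4371/4) = ((25 + 1/5)/5)*(4371/4) = ((25 + ⅕)/5)*(4371/4) = ((⅕)*(126/5))*(4371/4) = (126/25)*(4371/4) = 275373/50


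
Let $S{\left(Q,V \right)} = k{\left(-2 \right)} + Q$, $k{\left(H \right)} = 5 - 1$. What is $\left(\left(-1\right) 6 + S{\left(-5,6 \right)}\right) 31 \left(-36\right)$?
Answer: $7812$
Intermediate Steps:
$k{\left(H \right)} = 4$
$S{\left(Q,V \right)} = 4 + Q$
$\left(\left(-1\right) 6 + S{\left(-5,6 \right)}\right) 31 \left(-36\right) = \left(\left(-1\right) 6 + \left(4 - 5\right)\right) 31 \left(-36\right) = \left(-6 - 1\right) 31 \left(-36\right) = \left(-7\right) 31 \left(-36\right) = \left(-217\right) \left(-36\right) = 7812$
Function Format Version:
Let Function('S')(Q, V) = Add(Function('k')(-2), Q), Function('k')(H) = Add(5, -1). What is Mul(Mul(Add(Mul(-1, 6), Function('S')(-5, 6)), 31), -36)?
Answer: 7812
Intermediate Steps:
Function('k')(H) = 4
Function('S')(Q, V) = Add(4, Q)
Mul(Mul(Add(Mul(-1, 6), Function('S')(-5, 6)), 31), -36) = Mul(Mul(Add(Mul(-1, 6), Add(4, -5)), 31), -36) = Mul(Mul(Add(-6, -1), 31), -36) = Mul(Mul(-7, 31), -36) = Mul(-217, -36) = 7812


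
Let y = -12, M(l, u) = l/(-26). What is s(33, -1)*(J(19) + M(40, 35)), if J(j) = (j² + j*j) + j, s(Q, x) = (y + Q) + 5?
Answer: 19226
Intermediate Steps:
M(l, u) = -l/26 (M(l, u) = l*(-1/26) = -l/26)
s(Q, x) = -7 + Q (s(Q, x) = (-12 + Q) + 5 = -7 + Q)
J(j) = j + 2*j² (J(j) = (j² + j²) + j = 2*j² + j = j + 2*j²)
s(33, -1)*(J(19) + M(40, 35)) = (-7 + 33)*(19*(1 + 2*19) - 1/26*40) = 26*(19*(1 + 38) - 20/13) = 26*(19*39 - 20/13) = 26*(741 - 20/13) = 26*(9613/13) = 19226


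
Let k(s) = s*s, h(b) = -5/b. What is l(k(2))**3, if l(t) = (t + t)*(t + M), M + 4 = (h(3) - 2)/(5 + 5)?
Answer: -85184/3375 ≈ -25.240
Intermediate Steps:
k(s) = s**2
M = -131/30 (M = -4 + (-5/3 - 2)/(5 + 5) = -4 + (-5*1/3 - 2)/10 = -4 + (-5/3 - 2)*(1/10) = -4 - 11/3*1/10 = -4 - 11/30 = -131/30 ≈ -4.3667)
l(t) = 2*t*(-131/30 + t) (l(t) = (t + t)*(t - 131/30) = (2*t)*(-131/30 + t) = 2*t*(-131/30 + t))
l(k(2))**3 = ((1/15)*2**2*(-131 + 30*2**2))**3 = ((1/15)*4*(-131 + 30*4))**3 = ((1/15)*4*(-131 + 120))**3 = ((1/15)*4*(-11))**3 = (-44/15)**3 = -85184/3375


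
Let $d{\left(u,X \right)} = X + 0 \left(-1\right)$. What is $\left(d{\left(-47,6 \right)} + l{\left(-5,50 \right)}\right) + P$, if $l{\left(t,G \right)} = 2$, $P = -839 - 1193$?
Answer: $-2024$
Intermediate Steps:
$d{\left(u,X \right)} = X$ ($d{\left(u,X \right)} = X + 0 = X$)
$P = -2032$ ($P = -839 - 1193 = -2032$)
$\left(d{\left(-47,6 \right)} + l{\left(-5,50 \right)}\right) + P = \left(6 + 2\right) - 2032 = 8 - 2032 = -2024$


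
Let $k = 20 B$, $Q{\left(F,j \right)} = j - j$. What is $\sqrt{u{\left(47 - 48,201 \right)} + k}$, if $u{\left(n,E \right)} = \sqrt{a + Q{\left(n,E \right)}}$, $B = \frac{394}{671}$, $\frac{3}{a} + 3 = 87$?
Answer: $\frac{\sqrt{1036346080 + 6303374 \sqrt{7}}}{9394} \approx 3.4544$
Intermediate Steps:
$a = \frac{1}{28}$ ($a = \frac{3}{-3 + 87} = \frac{3}{84} = 3 \cdot \frac{1}{84} = \frac{1}{28} \approx 0.035714$)
$Q{\left(F,j \right)} = 0$
$B = \frac{394}{671}$ ($B = 394 \cdot \frac{1}{671} = \frac{394}{671} \approx 0.58718$)
$u{\left(n,E \right)} = \frac{\sqrt{7}}{14}$ ($u{\left(n,E \right)} = \sqrt{\frac{1}{28} + 0} = \sqrt{\frac{1}{28}} = \frac{\sqrt{7}}{14}$)
$k = \frac{7880}{671}$ ($k = 20 \cdot \frac{394}{671} = \frac{7880}{671} \approx 11.744$)
$\sqrt{u{\left(47 - 48,201 \right)} + k} = \sqrt{\frac{\sqrt{7}}{14} + \frac{7880}{671}} = \sqrt{\frac{7880}{671} + \frac{\sqrt{7}}{14}}$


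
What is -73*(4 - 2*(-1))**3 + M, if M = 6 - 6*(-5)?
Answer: -15732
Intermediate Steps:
M = 36 (M = 6 + 30 = 36)
-73*(4 - 2*(-1))**3 + M = -73*(4 - 2*(-1))**3 + 36 = -73*(4 + 2)**3 + 36 = -73*6**3 + 36 = -73*216 + 36 = -15768 + 36 = -15732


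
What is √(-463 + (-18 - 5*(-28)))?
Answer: I*√341 ≈ 18.466*I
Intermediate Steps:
√(-463 + (-18 - 5*(-28))) = √(-463 + (-18 + 140)) = √(-463 + 122) = √(-341) = I*√341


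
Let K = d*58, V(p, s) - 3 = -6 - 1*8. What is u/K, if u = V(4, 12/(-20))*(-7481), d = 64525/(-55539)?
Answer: -4570359849/3742450 ≈ -1221.2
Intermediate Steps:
d = -64525/55539 (d = 64525*(-1/55539) = -64525/55539 ≈ -1.1618)
V(p, s) = -11 (V(p, s) = 3 + (-6 - 1*8) = 3 + (-6 - 8) = 3 - 14 = -11)
u = 82291 (u = -11*(-7481) = 82291)
K = -3742450/55539 (K = -64525/55539*58 = -3742450/55539 ≈ -67.384)
u/K = 82291/(-3742450/55539) = 82291*(-55539/3742450) = -4570359849/3742450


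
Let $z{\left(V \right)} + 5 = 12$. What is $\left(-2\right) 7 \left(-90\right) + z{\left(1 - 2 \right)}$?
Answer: $1267$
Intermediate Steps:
$z{\left(V \right)} = 7$ ($z{\left(V \right)} = -5 + 12 = 7$)
$\left(-2\right) 7 \left(-90\right) + z{\left(1 - 2 \right)} = \left(-2\right) 7 \left(-90\right) + 7 = \left(-14\right) \left(-90\right) + 7 = 1260 + 7 = 1267$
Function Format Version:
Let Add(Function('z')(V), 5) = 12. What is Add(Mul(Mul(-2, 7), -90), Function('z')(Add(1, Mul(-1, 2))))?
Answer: 1267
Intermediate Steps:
Function('z')(V) = 7 (Function('z')(V) = Add(-5, 12) = 7)
Add(Mul(Mul(-2, 7), -90), Function('z')(Add(1, Mul(-1, 2)))) = Add(Mul(Mul(-2, 7), -90), 7) = Add(Mul(-14, -90), 7) = Add(1260, 7) = 1267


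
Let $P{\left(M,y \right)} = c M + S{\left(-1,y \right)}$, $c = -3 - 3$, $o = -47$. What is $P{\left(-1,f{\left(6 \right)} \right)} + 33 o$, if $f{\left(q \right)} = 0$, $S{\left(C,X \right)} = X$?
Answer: $-1545$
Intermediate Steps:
$c = -6$ ($c = -3 - 3 = -6$)
$P{\left(M,y \right)} = y - 6 M$ ($P{\left(M,y \right)} = - 6 M + y = y - 6 M$)
$P{\left(-1,f{\left(6 \right)} \right)} + 33 o = \left(0 - -6\right) + 33 \left(-47\right) = \left(0 + 6\right) - 1551 = 6 - 1551 = -1545$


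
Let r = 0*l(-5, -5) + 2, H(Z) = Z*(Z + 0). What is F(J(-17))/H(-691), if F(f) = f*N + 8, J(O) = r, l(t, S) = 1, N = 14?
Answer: 36/477481 ≈ 7.5396e-5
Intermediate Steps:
H(Z) = Z**2 (H(Z) = Z*Z = Z**2)
r = 2 (r = 0*1 + 2 = 0 + 2 = 2)
J(O) = 2
F(f) = 8 + 14*f (F(f) = f*14 + 8 = 14*f + 8 = 8 + 14*f)
F(J(-17))/H(-691) = (8 + 14*2)/((-691)**2) = (8 + 28)/477481 = 36*(1/477481) = 36/477481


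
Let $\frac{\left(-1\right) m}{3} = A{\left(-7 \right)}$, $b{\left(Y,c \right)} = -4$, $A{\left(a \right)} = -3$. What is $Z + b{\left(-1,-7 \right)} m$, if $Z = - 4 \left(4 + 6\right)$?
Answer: $-76$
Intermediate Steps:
$m = 9$ ($m = \left(-3\right) \left(-3\right) = 9$)
$Z = -40$ ($Z = \left(-4\right) 10 = -40$)
$Z + b{\left(-1,-7 \right)} m = -40 - 36 = -76$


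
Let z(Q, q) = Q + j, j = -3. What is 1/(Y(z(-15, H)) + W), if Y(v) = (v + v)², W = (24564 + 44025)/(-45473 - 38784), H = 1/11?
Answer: 84257/109128483 ≈ 0.00077209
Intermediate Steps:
H = 1/11 ≈ 0.090909
W = -68589/84257 (W = 68589/(-84257) = 68589*(-1/84257) = -68589/84257 ≈ -0.81404)
z(Q, q) = -3 + Q (z(Q, q) = Q - 3 = -3 + Q)
Y(v) = 4*v² (Y(v) = (2*v)² = 4*v²)
1/(Y(z(-15, H)) + W) = 1/(4*(-3 - 15)² - 68589/84257) = 1/(4*(-18)² - 68589/84257) = 1/(4*324 - 68589/84257) = 1/(1296 - 68589/84257) = 1/(109128483/84257) = 84257/109128483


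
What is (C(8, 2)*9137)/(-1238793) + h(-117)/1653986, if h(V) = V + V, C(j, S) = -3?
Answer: 258893866/11775553327 ≈ 0.021986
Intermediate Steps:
h(V) = 2*V
(C(8, 2)*9137)/(-1238793) + h(-117)/1653986 = -3*9137/(-1238793) + (2*(-117))/1653986 = -27411*(-1/1238793) - 234*1/1653986 = 9137/412931 - 117/826993 = 258893866/11775553327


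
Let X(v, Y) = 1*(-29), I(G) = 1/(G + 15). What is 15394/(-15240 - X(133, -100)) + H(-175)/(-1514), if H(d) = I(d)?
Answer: -3729027349/3684712640 ≈ -1.0120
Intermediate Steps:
I(G) = 1/(15 + G)
X(v, Y) = -29
H(d) = 1/(15 + d)
15394/(-15240 - X(133, -100)) + H(-175)/(-1514) = 15394/(-15240 - 1*(-29)) + 1/((15 - 175)*(-1514)) = 15394/(-15240 + 29) - 1/1514/(-160) = 15394/(-15211) - 1/160*(-1/1514) = 15394*(-1/15211) + 1/242240 = -15394/15211 + 1/242240 = -3729027349/3684712640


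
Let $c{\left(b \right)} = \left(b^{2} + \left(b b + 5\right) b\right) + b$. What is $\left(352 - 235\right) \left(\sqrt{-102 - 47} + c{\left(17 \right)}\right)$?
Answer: $620568 + 117 i \sqrt{149} \approx 6.2057 \cdot 10^{5} + 1428.2 i$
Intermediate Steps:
$c{\left(b \right)} = b + b^{2} + b \left(5 + b^{2}\right)$ ($c{\left(b \right)} = \left(b^{2} + \left(b^{2} + 5\right) b\right) + b = \left(b^{2} + \left(5 + b^{2}\right) b\right) + b = \left(b^{2} + b \left(5 + b^{2}\right)\right) + b = b + b^{2} + b \left(5 + b^{2}\right)$)
$\left(352 - 235\right) \left(\sqrt{-102 - 47} + c{\left(17 \right)}\right) = \left(352 - 235\right) \left(\sqrt{-102 - 47} + 17 \left(6 + 17 + 17^{2}\right)\right) = 117 \left(\sqrt{-149} + 17 \left(6 + 17 + 289\right)\right) = 117 \left(i \sqrt{149} + 17 \cdot 312\right) = 117 \left(i \sqrt{149} + 5304\right) = 117 \left(5304 + i \sqrt{149}\right) = 620568 + 117 i \sqrt{149}$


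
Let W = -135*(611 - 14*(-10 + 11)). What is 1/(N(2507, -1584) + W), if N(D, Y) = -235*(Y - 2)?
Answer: 1/292115 ≈ 3.4233e-6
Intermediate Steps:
N(D, Y) = 470 - 235*Y (N(D, Y) = -235*(-2 + Y) = 470 - 235*Y)
W = -80595 (W = -135*(611 - 14*1) = -135*(611 - 14) = -135*597 = -80595)
1/(N(2507, -1584) + W) = 1/((470 - 235*(-1584)) - 80595) = 1/((470 + 372240) - 80595) = 1/(372710 - 80595) = 1/292115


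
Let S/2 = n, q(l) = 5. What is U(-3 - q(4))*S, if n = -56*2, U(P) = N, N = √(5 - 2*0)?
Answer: -224*√5 ≈ -500.88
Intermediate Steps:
N = √5 (N = √(5 + 0) = √5 ≈ 2.2361)
U(P) = √5
n = -112
S = -224 (S = 2*(-112) = -224)
U(-3 - q(4))*S = √5*(-224) = -224*√5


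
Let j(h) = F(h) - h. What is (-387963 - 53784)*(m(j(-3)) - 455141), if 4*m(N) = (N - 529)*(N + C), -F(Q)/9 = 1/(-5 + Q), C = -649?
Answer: 41901229185885/256 ≈ 1.6368e+11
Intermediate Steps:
F(Q) = -9/(-5 + Q)
j(h) = -h - 9/(-5 + h) (j(h) = -9/(-5 + h) - h = -h - 9/(-5 + h))
m(N) = (-649 + N)*(-529 + N)/4 (m(N) = ((N - 529)*(N - 649))/4 = ((-529 + N)*(-649 + N))/4 = ((-649 + N)*(-529 + N))/4 = (-649 + N)*(-529 + N)/4)
(-387963 - 53784)*(m(j(-3)) - 455141) = (-387963 - 53784)*((343321/4 - 589*(-9 - 1*(-3)*(-5 - 3))/(2*(-5 - 3)) + ((-9 - 1*(-3)*(-5 - 3))/(-5 - 3))**2/4) - 455141) = -441747*((343321/4 - 589*(-9 - 1*(-3)*(-8))/(2*(-8)) + ((-9 - 1*(-3)*(-8))/(-8))**2/4) - 455141) = -441747*((343321/4 - (-589)*(-9 - 24)/16 + (-(-9 - 24)/8)**2/4) - 455141) = -441747*((343321/4 - (-589)*(-33)/16 + (-1/8*(-33))**2/4) - 455141) = -441747*((343321/4 - 589/2*33/8 + (33/8)**2/4) - 455141) = -441747*((343321/4 - 19437/16 + (1/4)*(1089/64)) - 455141) = -441747*((343321/4 - 19437/16 + 1089/256) - 455141) = -441747*(21662641/256 - 455141) = -441747*(-94853455/256) = 41901229185885/256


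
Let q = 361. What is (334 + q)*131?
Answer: 91045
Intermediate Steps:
(334 + q)*131 = (334 + 361)*131 = 695*131 = 91045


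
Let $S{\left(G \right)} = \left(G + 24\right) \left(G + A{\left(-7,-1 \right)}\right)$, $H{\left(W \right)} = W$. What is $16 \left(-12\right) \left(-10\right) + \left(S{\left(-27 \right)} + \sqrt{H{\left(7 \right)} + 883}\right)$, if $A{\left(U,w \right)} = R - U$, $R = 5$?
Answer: $1965 + \sqrt{890} \approx 1994.8$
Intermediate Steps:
$A{\left(U,w \right)} = 5 - U$
$S{\left(G \right)} = \left(12 + G\right) \left(24 + G\right)$ ($S{\left(G \right)} = \left(G + 24\right) \left(G + \left(5 - -7\right)\right) = \left(24 + G\right) \left(G + \left(5 + 7\right)\right) = \left(24 + G\right) \left(G + 12\right) = \left(24 + G\right) \left(12 + G\right) = \left(12 + G\right) \left(24 + G\right)$)
$16 \left(-12\right) \left(-10\right) + \left(S{\left(-27 \right)} + \sqrt{H{\left(7 \right)} + 883}\right) = 16 \left(-12\right) \left(-10\right) + \left(\left(288 + \left(-27\right)^{2} + 36 \left(-27\right)\right) + \sqrt{7 + 883}\right) = \left(-192\right) \left(-10\right) + \left(\left(288 + 729 - 972\right) + \sqrt{890}\right) = 1920 + \left(45 + \sqrt{890}\right) = 1965 + \sqrt{890}$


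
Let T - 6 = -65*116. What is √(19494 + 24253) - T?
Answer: 7534 + √43747 ≈ 7743.2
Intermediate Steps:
T = -7534 (T = 6 - 65*116 = 6 - 7540 = -7534)
√(19494 + 24253) - T = √(19494 + 24253) - 1*(-7534) = √43747 + 7534 = 7534 + √43747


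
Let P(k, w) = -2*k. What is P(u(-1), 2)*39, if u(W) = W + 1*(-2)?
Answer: 234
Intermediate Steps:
u(W) = -2 + W (u(W) = W - 2 = -2 + W)
P(u(-1), 2)*39 = -2*(-2 - 1)*39 = -2*(-3)*39 = 6*39 = 234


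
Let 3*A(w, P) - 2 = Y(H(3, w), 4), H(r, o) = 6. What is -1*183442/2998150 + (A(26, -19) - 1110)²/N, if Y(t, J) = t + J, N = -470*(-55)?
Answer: 36627030377/775021775 ≈ 47.259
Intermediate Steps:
N = 25850
Y(t, J) = J + t
A(w, P) = 4 (A(w, P) = ⅔ + (4 + 6)/3 = ⅔ + (⅓)*10 = ⅔ + 10/3 = 4)
-1*183442/2998150 + (A(26, -19) - 1110)²/N = -1*183442/2998150 + (4 - 1110)²/25850 = -183442*1/2998150 + (-1106)²*(1/25850) = -91721/1499075 + 1223236*(1/25850) = -91721/1499075 + 611618/12925 = 36627030377/775021775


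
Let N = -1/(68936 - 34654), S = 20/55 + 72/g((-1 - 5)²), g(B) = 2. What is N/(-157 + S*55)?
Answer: -1/63181726 ≈ -1.5827e-8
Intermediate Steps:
S = 400/11 (S = 20/55 + 72/2 = 20*(1/55) + 72*(½) = 4/11 + 36 = 400/11 ≈ 36.364)
N = -1/34282 ≈ -2.9170e-5
N/(-157 + S*55) = -1/(34282*(-157 + (400/11)*55)) = -1/(34282*(-157 + 2000)) = -1/34282/1843 = -1/34282*1/1843 = -1/63181726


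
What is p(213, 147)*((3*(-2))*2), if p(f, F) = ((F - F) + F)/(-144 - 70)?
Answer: 882/107 ≈ 8.2430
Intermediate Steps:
p(f, F) = -F/214 (p(f, F) = (0 + F)/(-214) = F*(-1/214) = -F/214)
p(213, 147)*((3*(-2))*2) = (-1/214*147)*((3*(-2))*2) = -(-441)*2/107 = -147/214*(-12) = 882/107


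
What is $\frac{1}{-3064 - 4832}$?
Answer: $- \frac{1}{7896} \approx -0.00012665$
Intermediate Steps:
$\frac{1}{-3064 - 4832} = \frac{1}{-7896} = - \frac{1}{7896}$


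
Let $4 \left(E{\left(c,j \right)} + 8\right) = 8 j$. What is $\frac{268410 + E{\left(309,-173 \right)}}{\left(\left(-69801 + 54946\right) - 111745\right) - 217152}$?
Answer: $- \frac{11169}{14323} \approx -0.77979$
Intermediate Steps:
$E{\left(c,j \right)} = -8 + 2 j$ ($E{\left(c,j \right)} = -8 + \frac{8 j}{4} = -8 + 2 j$)
$\frac{268410 + E{\left(309,-173 \right)}}{\left(\left(-69801 + 54946\right) - 111745\right) - 217152} = \frac{268410 + \left(-8 + 2 \left(-173\right)\right)}{\left(\left(-69801 + 54946\right) - 111745\right) - 217152} = \frac{268410 - 354}{\left(-14855 - 111745\right) - 217152} = \frac{268410 - 354}{-126600 - 217152} = \frac{268056}{-343752} = 268056 \left(- \frac{1}{343752}\right) = - \frac{11169}{14323}$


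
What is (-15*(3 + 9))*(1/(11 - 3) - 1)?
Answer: 315/2 ≈ 157.50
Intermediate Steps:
(-15*(3 + 9))*(1/(11 - 3) - 1) = (-15*12)*(1/8 - 1) = -180*(1/8 - 1) = -180*(-7/8) = 315/2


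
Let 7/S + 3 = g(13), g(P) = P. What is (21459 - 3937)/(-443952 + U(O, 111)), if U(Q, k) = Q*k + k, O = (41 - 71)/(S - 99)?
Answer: -17224126/436262403 ≈ -0.039481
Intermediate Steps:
S = 7/10 (S = 7/(-3 + 13) = 7/10 ≈ 0.70000)
O = 300/983 (O = (41 - 71)/(7/10 - 99) = -30/(-983/10) = -30*(-10/983) = 300/983 ≈ 0.30519)
U(Q, k) = k + Q*k
(21459 - 3937)/(-443952 + U(O, 111)) = (21459 - 3937)/(-443952 + 111*(1 + 300/983)) = 17522/(-443952 + 111*(1283/983)) = 17522/(-443952 + 142413/983) = 17522/(-436262403/983) = 17522*(-983/436262403) = -17224126/436262403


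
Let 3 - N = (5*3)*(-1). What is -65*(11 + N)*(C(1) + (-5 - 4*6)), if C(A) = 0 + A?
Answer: 52780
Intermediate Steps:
C(A) = A
N = 18 (N = 3 - 5*3*(-1) = 3 - 15*(-1) = 3 - 1*(-15) = 3 + 15 = 18)
-65*(11 + N)*(C(1) + (-5 - 4*6)) = -65*(11 + 18)*(1 + (-5 - 4*6)) = -1885*(1 + (-5 - 24)) = -1885*(1 - 29) = -1885*(-28) = -65*(-812) = 52780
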